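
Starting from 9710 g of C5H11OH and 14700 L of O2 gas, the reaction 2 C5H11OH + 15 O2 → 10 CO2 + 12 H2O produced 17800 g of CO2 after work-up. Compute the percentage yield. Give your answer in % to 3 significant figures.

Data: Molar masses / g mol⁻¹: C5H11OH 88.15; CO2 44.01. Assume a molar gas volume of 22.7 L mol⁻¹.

n(C5H11OH) = 9710 / 88.15 = 110.2 mol
n(O2) = 14700 / 22.7 = 647.6 mol
n/ν → C5H11OH: 55.10, O2: 43.17; O2 is limiting.
theoretical n(CO2) = (10/15) × 647.6 = 431.7 mol → 19000 g
% yield = 17800 / 19000 × 100 = 93.68 %

93.7 %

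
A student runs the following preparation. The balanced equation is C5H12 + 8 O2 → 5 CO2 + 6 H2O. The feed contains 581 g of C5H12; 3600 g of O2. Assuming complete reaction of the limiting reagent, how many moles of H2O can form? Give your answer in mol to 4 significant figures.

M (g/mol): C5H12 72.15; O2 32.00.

48.32 mol

n(C5H12) = 581.0 / 72.15 = 8.053 mol
n(O2) = 3600 / 32.00 = 112.5 mol
n/ν for C5H12 = 8.053/1 = 8.053
n/ν for O2 = 112.5/8 = 14.06
Smallest n/ν is C5H12 → limiting reagent.
n(H2O) = (6/1) × 8.053 = 48.32 mol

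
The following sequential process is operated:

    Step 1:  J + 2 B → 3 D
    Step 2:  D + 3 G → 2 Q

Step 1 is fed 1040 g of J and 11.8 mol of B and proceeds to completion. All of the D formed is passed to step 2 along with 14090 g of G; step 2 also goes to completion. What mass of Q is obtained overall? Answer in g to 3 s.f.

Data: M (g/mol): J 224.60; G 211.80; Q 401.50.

11200 g

Step 1:
n(J) = 1040 / 224.60 = 4.630 mol
n(B) = 11.80 mol
n/ν → J: 4.630, B: 5.900; J is limiting.
n(D) produced = (3/1) × 4.630 = 13.89 mol
Step 2:
n(D) available = 13.89 mol
n(G) = 14090 / 211.80 = 66.53 mol
n/ν → D: 13.89, G: 22.18; D is limiting.
n(Q) = (2/1) × 13.89 = 27.78 mol
mass = 27.78 × 401.50 = 11150 g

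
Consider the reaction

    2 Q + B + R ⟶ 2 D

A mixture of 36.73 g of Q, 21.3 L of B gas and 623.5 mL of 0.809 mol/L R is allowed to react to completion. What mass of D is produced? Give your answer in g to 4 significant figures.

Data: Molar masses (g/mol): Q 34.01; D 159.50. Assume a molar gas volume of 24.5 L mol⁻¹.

n(Q) = 36.73 / 34.01 = 1.080 mol
n(B) = 21.30 / 24.5 = 0.8694 mol
n(R) = 0.809 × 623.5/1000 = 0.5044 mol
n/ν for Q = 1.080/2 = 0.5400
n/ν for B = 0.8694/1 = 0.8694
n/ν for R = 0.5044/1 = 0.5044
Smallest n/ν is R → limiting reagent.
n(D) = (2/1) × 0.5044 = 1.009 mol
mass = 1.009 × 159.50 = 160.9 g

160.9 g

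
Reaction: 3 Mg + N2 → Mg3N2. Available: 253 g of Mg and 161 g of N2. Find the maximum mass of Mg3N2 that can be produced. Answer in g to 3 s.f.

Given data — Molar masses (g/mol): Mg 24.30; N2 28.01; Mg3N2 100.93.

n(Mg) = 253.0 / 24.30 = 10.41 mol
n(N2) = 161.0 / 28.01 = 5.748 mol
n/ν → Mg: 3.470, N2: 5.748; Mg is limiting.
n(Mg3N2) = (1/3) × 10.41 = 3.470 mol
mass = 3.470 × 100.93 = 350.2 g

350 g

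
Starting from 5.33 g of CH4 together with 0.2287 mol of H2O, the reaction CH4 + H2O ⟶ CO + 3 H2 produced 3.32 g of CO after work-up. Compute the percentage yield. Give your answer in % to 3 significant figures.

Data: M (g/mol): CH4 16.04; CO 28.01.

51.8 %

n(CH4) = 5.330 / 16.04 = 0.3323 mol
n(H2O) = 0.2287 mol
n/ν for CH4 = 0.3323/1 = 0.3323
n/ν for H2O = 0.2287/1 = 0.2287
Smallest n/ν is H2O → limiting reagent.
theoretical n(CO) = (1/1) × 0.2287 = 0.2287 mol → 6.406 g
% yield = 3.32 / 6.406 × 100 = 51.83 %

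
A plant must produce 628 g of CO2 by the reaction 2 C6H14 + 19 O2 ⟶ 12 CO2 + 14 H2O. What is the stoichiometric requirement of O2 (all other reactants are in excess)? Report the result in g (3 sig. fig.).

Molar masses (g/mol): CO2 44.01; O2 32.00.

n(CO2) = 628 / 44.01 = 14.27 mol
n(O2) = (19/12) × 14.27 = 22.59 mol
mass = 22.59 × 32.00 = 722.9 g

723 g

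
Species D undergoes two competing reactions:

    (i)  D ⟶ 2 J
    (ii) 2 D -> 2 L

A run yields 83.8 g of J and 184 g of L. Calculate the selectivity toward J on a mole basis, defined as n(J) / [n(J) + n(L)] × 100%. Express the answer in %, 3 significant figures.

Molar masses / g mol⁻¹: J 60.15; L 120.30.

n(J) = 83.8 / 60.15 = 1.393 mol
n(L) = 184 / 120.30 = 1.530 mol
selectivity = 1.393/(1.393+1.530) × 100 = 47.66 %

47.7 %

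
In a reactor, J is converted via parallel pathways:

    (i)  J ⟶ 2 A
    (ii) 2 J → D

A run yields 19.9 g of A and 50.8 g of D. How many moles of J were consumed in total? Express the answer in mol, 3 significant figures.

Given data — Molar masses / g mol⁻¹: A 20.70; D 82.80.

n(A) = 19.9 / 20.70 = 0.9614 mol
n(D) = 50.8 / 82.80 = 0.6135 mol
n(J) via (i) = (1/2)×0.9614 = 0.4807 mol
n(J) via (ii) = (2/1)×0.6135 = 1.227 mol
total n(J) = 0.4807 + 1.227 = 1.708 mol

1.71 mol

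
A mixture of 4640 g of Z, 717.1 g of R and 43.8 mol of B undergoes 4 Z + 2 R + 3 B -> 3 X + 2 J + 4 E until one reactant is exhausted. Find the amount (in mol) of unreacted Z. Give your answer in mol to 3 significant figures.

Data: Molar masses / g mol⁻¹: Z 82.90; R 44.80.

24.0 mol

n(Z) = 4640 / 82.90 = 55.97 mol
n(R) = 717.1 / 44.80 = 16.01 mol
n(B) = 43.80 mol
n/ν → Z: 13.99, R: 8.005, B: 14.60; R is limiting.
Z consumed = (4/2) × 16.01 = 32.02 mol
Z remaining = 55.97 − 32.02 = 23.95 mol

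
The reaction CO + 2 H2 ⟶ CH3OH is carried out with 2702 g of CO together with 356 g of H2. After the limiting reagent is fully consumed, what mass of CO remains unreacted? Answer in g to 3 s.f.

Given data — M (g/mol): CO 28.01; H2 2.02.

n(CO) = 2702 / 28.01 = 96.47 mol
n(H2) = 356.0 / 2.02 = 176.2 mol
n/ν for CO = 96.47/1 = 96.47
n/ν for H2 = 176.2/2 = 88.10
Smallest n/ν is H2 → limiting reagent.
CO consumed = (1/2) × 176.2 = 88.10 mol
CO remaining = 96.47 − 88.10 = 8.370 mol
mass = 8.370 × 28.01 = 234.4 g

234 g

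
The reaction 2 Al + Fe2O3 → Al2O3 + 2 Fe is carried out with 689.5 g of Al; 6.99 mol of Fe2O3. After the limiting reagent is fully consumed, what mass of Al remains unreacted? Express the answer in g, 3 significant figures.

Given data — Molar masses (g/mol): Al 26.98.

n(Al) = 689.5 / 26.98 = 25.56 mol
n(Fe2O3) = 6.990 mol
n/ν for Al = 25.56/2 = 12.78
n/ν for Fe2O3 = 6.990/1 = 6.990
Smallest n/ν is Fe2O3 → limiting reagent.
Al consumed = (2/1) × 6.990 = 13.98 mol
Al remaining = 25.56 − 13.98 = 11.58 mol
mass = 11.58 × 26.98 = 312.4 g

312 g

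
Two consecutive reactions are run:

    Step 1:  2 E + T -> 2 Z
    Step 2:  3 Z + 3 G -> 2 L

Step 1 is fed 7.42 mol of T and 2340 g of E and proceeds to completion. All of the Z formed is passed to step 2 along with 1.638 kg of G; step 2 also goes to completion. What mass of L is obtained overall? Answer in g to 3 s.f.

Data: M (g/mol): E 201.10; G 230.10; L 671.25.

3190 g

Step 1:
n(T) = 7.420 mol
n(E) = 2340 / 201.10 = 11.64 mol
n/ν for T = 7.420/1 = 7.420
n/ν for E = 11.64/2 = 5.820
Smallest n/ν is E → limiting reagent.
n(Z) produced = (2/2) × 11.64 = 11.64 mol
Step 2:
n(Z) available = 11.64 mol
n(G) = 1.638×1000 / 230.10 = 7.119 mol
n/ν for Z = 11.64/3 = 3.880
n/ν for G = 7.119/3 = 2.373
Smallest n/ν is G → limiting reagent.
n(L) = (2/3) × 7.119 = 4.746 mol
mass = 4.746 × 671.25 = 3186 g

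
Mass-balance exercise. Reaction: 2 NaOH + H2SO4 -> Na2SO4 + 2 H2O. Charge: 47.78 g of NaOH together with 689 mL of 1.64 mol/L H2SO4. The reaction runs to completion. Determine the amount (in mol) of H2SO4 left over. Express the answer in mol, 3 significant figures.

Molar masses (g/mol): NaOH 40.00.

n(NaOH) = 47.78 / 40.00 = 1.195 mol
n(H2SO4) = 1.64 × 689.0/1000 = 1.130 mol
n/ν → NaOH: 0.5975, H2SO4: 1.130; NaOH is limiting.
H2SO4 consumed = (1/2) × 1.195 = 0.5975 mol
H2SO4 remaining = 1.130 − 0.5975 = 0.5325 mol

0.533 mol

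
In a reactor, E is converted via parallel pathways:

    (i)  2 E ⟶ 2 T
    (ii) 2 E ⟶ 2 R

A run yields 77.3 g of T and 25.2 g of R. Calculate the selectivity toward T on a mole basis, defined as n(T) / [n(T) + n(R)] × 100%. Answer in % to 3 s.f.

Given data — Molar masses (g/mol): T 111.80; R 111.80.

75.4 %

n(T) = 77.3 / 111.80 = 0.6914 mol
n(R) = 25.2 / 111.80 = 0.2254 mol
selectivity = 0.6914/(0.6914+0.2254) × 100 = 75.41 %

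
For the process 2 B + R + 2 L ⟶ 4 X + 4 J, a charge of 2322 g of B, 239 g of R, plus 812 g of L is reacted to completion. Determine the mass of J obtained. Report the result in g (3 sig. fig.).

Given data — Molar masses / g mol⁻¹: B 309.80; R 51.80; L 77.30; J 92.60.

n(B) = 2322 / 309.80 = 7.495 mol
n(R) = 239.0 / 51.80 = 4.614 mol
n(L) = 812.0 / 77.30 = 10.50 mol
n/ν for B = 7.495/2 = 3.748
n/ν for R = 4.614/1 = 4.614
n/ν for L = 10.50/2 = 5.250
Smallest n/ν is B → limiting reagent.
n(J) = (4/2) × 7.495 = 14.99 mol
mass = 14.99 × 92.60 = 1388 g

1390 g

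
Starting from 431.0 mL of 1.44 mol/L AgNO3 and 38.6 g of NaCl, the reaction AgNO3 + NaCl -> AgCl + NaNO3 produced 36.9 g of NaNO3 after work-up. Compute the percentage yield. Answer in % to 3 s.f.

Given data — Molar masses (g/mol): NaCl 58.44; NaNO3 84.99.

70.0 %

n(AgNO3) = 1.44 × 431.0/1000 = 0.6206 mol
n(NaCl) = 38.60 / 58.44 = 0.6605 mol
n/ν for AgNO3 = 0.6206/1 = 0.6206
n/ν for NaCl = 0.6605/1 = 0.6605
Smallest n/ν is AgNO3 → limiting reagent.
theoretical n(NaNO3) = (1/1) × 0.6206 = 0.6206 mol → 52.74 g
% yield = 36.9 / 52.74 × 100 = 69.97 %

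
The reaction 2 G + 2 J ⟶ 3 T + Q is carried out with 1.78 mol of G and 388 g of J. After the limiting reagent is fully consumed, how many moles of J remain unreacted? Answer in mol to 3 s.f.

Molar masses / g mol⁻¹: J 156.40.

0.701 mol

n(G) = 1.780 mol
n(J) = 388.0 / 156.40 = 2.481 mol
n/ν for G = 1.780/2 = 0.8900
n/ν for J = 2.481/2 = 1.241
Smallest n/ν is G → limiting reagent.
J consumed = (2/2) × 1.780 = 1.780 mol
J remaining = 2.481 − 1.780 = 0.7010 mol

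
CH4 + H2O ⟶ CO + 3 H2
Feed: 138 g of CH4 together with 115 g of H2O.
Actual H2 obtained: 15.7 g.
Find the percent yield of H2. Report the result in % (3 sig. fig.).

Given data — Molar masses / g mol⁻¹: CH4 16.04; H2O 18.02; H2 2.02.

n(CH4) = 138.0 / 16.04 = 8.603 mol
n(H2O) = 115.0 / 18.02 = 6.382 mol
n/ν → CH4: 8.603, H2O: 6.382; H2O is limiting.
theoretical n(H2) = (3/1) × 6.382 = 19.15 mol → 38.68 g
% yield = 15.7 / 38.68 × 100 = 40.59 %

40.6 %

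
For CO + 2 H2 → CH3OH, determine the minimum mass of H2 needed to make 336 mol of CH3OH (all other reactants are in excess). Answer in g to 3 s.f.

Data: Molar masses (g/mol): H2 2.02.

n(CH3OH) = 336.0 mol
n(H2) = (2/1) × 336.0 = 672.0 mol
mass = 672.0 × 2.02 = 1357 g

1360 g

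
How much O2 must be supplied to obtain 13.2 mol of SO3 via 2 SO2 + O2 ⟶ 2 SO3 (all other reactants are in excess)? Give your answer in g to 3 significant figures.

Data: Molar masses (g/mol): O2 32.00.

n(SO3) = 13.20 mol
n(O2) = (1/2) × 13.20 = 6.600 mol
mass = 6.600 × 32.00 = 211.2 g

211 g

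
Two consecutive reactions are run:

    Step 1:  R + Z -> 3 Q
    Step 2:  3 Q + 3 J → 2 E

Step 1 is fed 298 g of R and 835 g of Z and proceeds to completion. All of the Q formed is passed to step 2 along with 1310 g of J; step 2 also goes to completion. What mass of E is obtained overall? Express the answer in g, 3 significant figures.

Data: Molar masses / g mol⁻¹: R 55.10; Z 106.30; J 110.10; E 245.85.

1950 g

Step 1:
n(R) = 298.0 / 55.10 = 5.408 mol
n(Z) = 835.0 / 106.30 = 7.855 mol
n/ν for R = 5.408/1 = 5.408
n/ν for Z = 7.855/1 = 7.855
Smallest n/ν is R → limiting reagent.
n(Q) produced = (3/1) × 5.408 = 16.22 mol
Step 2:
n(Q) available = 16.22 mol
n(J) = 1310 / 110.10 = 11.90 mol
n/ν for Q = 16.22/3 = 5.407
n/ν for J = 11.90/3 = 3.967
Smallest n/ν is J → limiting reagent.
n(E) = (2/3) × 11.90 = 7.933 mol
mass = 7.933 × 245.85 = 1950 g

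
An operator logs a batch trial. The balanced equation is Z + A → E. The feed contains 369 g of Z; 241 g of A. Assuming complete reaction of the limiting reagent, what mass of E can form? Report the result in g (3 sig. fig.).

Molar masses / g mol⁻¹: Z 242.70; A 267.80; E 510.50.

459 g

n(Z) = 369.0 / 242.70 = 1.520 mol
n(A) = 241.0 / 267.80 = 0.8999 mol
n/ν for Z = 1.520/1 = 1.520
n/ν for A = 0.8999/1 = 0.8999
Smallest n/ν is A → limiting reagent.
n(E) = (1/1) × 0.8999 = 0.8999 mol
mass = 0.8999 × 510.50 = 459.4 g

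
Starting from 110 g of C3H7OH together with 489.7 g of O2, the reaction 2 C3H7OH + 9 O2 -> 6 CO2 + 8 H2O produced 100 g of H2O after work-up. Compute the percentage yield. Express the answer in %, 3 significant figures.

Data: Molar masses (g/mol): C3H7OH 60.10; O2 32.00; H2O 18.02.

75.8 %

n(C3H7OH) = 110.0 / 60.10 = 1.830 mol
n(O2) = 489.7 / 32.00 = 15.30 mol
n/ν for C3H7OH = 1.830/2 = 0.9150
n/ν for O2 = 15.30/9 = 1.700
Smallest n/ν is C3H7OH → limiting reagent.
theoretical n(H2O) = (8/2) × 1.830 = 7.320 mol → 131.9 g
% yield = 100 / 131.9 × 100 = 75.82 %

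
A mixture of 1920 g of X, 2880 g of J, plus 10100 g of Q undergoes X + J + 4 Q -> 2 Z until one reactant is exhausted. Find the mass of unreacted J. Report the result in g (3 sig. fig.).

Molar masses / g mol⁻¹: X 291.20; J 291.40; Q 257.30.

n(X) = 1920 / 291.20 = 6.593 mol
n(J) = 2880 / 291.40 = 9.883 mol
n(Q) = 10100 / 257.30 = 39.25 mol
n/ν for X = 6.593/1 = 6.593
n/ν for J = 9.883/1 = 9.883
n/ν for Q = 39.25/4 = 9.813
Smallest n/ν is X → limiting reagent.
J consumed = (1/1) × 6.593 = 6.593 mol
J remaining = 9.883 − 6.593 = 3.290 mol
mass = 3.290 × 291.40 = 958.7 g

959 g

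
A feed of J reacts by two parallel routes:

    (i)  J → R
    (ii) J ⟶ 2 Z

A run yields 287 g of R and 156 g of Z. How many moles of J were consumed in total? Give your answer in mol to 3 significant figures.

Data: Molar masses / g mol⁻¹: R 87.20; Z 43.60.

n(R) = 287 / 87.20 = 3.291 mol
n(Z) = 156 / 43.60 = 3.578 mol
n(J) via (i) = (1/1)×3.291 = 3.291 mol
n(J) via (ii) = (1/2)×3.578 = 1.789 mol
total n(J) = 3.291 + 1.789 = 5.080 mol

5.08 mol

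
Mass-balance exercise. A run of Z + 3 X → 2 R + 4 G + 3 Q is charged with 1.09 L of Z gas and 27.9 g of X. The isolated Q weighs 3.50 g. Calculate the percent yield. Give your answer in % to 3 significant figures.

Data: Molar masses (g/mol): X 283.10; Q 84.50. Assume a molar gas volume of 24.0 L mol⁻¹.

n(Z) = 1.090 / 24.0 = 0.04542 mol
n(X) = 27.90 / 283.10 = 0.09855 mol
n/ν for Z = 0.04542/1 = 0.04542
n/ν for X = 0.09855/3 = 0.03285
Smallest n/ν is X → limiting reagent.
theoretical n(Q) = (3/3) × 0.09855 = 0.09855 mol → 8.327 g
% yield = 3.50 / 8.327 × 100 = 42.03 %

42.0 %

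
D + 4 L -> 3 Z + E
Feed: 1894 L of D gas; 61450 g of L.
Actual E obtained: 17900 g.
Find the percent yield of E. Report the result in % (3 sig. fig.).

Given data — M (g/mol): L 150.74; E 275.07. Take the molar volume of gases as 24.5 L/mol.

84.2 %

n(D) = 1894 / 24.5 = 77.31 mol
n(L) = 61450 / 150.74 = 407.7 mol
n/ν for D = 77.31/1 = 77.31
n/ν for L = 407.7/4 = 101.9
Smallest n/ν is D → limiting reagent.
theoretical n(E) = (1/1) × 77.31 = 77.31 mol → 21270 g
% yield = 17900 / 21270 × 100 = 84.16 %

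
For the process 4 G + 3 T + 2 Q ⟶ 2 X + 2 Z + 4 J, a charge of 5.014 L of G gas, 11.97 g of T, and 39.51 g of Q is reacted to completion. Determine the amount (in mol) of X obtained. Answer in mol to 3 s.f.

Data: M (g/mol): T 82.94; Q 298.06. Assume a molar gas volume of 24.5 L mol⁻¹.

n(G) = 5.014 / 24.5 = 0.2047 mol
n(T) = 11.97 / 82.94 = 0.1443 mol
n(Q) = 39.51 / 298.06 = 0.1326 mol
n/ν → G: 0.05118, T: 0.04810, Q: 0.06630; T is limiting.
n(X) = (2/3) × 0.1443 = 0.09620 mol

0.0962 mol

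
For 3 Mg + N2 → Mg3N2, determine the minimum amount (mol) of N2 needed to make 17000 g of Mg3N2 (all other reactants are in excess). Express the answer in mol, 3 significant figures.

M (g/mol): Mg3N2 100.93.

n(Mg3N2) = 17000 / 100.93 = 168.4 mol
n(N2) = (1/1) × 168.4 = 168.4 mol

168 mol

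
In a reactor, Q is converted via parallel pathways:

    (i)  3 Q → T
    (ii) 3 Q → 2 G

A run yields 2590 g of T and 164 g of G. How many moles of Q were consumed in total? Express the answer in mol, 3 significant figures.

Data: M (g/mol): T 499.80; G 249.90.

16.5 mol

n(T) = 2590 / 499.80 = 5.182 mol
n(G) = 164 / 249.90 = 0.6563 mol
n(Q) via (i) = (3/1)×5.182 = 15.55 mol
n(Q) via (ii) = (3/2)×0.6563 = 0.9845 mol
total n(Q) = 15.55 + 0.9845 = 16.53 mol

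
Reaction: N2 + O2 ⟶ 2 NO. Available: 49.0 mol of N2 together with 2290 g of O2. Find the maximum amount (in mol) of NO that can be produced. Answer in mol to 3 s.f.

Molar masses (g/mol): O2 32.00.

98.0 mol

n(N2) = 49.00 mol
n(O2) = 2290 / 32.00 = 71.56 mol
n/ν for N2 = 49.00/1 = 49.00
n/ν for O2 = 71.56/1 = 71.56
Smallest n/ν is N2 → limiting reagent.
n(NO) = (2/1) × 49.00 = 98.00 mol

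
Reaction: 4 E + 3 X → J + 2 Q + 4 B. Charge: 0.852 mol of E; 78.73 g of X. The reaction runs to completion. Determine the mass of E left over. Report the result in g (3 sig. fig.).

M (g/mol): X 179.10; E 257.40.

n(E) = 0.8520 mol
n(X) = 78.73 / 179.10 = 0.4396 mol
n/ν for E = 0.8520/4 = 0.2130
n/ν for X = 0.4396/3 = 0.1465
Smallest n/ν is X → limiting reagent.
E consumed = (4/3) × 0.4396 = 0.5861 mol
E remaining = 0.8520 − 0.5861 = 0.2659 mol
mass = 0.2659 × 257.40 = 68.44 g

68.4 g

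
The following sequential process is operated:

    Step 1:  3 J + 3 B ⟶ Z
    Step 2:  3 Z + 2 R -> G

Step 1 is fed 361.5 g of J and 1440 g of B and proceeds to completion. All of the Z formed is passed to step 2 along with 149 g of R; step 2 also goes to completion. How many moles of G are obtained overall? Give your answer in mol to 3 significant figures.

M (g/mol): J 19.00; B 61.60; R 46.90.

1.59 mol

Step 1:
n(J) = 361.5 / 19.00 = 19.03 mol
n(B) = 1440 / 61.60 = 23.38 mol
n/ν for J = 19.03/3 = 6.343
n/ν for B = 23.38/3 = 7.793
Smallest n/ν is J → limiting reagent.
n(Z) produced = (1/3) × 19.03 = 6.343 mol
Step 2:
n(Z) available = 6.343 mol
n(R) = 149.0 / 46.90 = 3.177 mol
n/ν for Z = 6.343/3 = 2.114
n/ν for R = 3.177/2 = 1.589
Smallest n/ν is R → limiting reagent.
n(G) = (1/2) × 3.177 = 1.589 mol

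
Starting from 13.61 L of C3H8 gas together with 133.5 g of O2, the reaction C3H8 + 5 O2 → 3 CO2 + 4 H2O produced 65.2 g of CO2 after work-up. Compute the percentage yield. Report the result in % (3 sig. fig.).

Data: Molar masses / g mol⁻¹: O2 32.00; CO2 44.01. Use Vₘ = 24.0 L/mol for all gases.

n(C3H8) = 13.61 / 24.0 = 0.5671 mol
n(O2) = 133.5 / 32.00 = 4.172 mol
n/ν for C3H8 = 0.5671/1 = 0.5671
n/ν for O2 = 4.172/5 = 0.8344
Smallest n/ν is C3H8 → limiting reagent.
theoretical n(CO2) = (3/1) × 0.5671 = 1.701 mol → 74.86 g
% yield = 65.2 / 74.86 × 100 = 87.10 %

87.1 %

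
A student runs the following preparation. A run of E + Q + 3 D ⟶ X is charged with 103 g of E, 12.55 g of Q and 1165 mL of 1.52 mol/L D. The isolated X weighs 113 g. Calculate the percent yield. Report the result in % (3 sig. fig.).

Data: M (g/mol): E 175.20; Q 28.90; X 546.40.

n(E) = 103.0 / 175.20 = 0.5879 mol
n(Q) = 12.55 / 28.90 = 0.4343 mol
n(D) = 1.52 × 1165/1000 = 1.771 mol
n/ν for E = 0.5879/1 = 0.5879
n/ν for Q = 0.4343/1 = 0.4343
n/ν for D = 1.771/3 = 0.5903
Smallest n/ν is Q → limiting reagent.
theoretical n(X) = (1/1) × 0.4343 = 0.4343 mol → 237.3 g
% yield = 113 / 237.3 × 100 = 47.62 %

47.6 %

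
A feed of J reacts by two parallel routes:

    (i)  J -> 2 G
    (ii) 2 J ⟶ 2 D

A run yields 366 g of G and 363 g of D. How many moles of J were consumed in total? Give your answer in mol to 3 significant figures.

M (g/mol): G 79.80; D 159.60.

n(G) = 366 / 79.80 = 4.586 mol
n(D) = 363 / 159.60 = 2.274 mol
n(J) via (i) = (1/2)×4.586 = 2.293 mol
n(J) via (ii) = (2/2)×2.274 = 2.274 mol
total n(J) = 2.293 + 2.274 = 4.567 mol

4.57 mol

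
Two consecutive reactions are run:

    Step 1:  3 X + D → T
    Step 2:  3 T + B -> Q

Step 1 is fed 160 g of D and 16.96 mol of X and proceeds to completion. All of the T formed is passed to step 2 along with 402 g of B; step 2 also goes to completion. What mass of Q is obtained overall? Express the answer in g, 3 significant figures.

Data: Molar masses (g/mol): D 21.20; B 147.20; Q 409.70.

772 g

Step 1:
n(D) = 160.0 / 21.20 = 7.547 mol
n(X) = 16.96 mol
n/ν for D = 7.547/1 = 7.547
n/ν for X = 16.96/3 = 5.653
Smallest n/ν is X → limiting reagent.
n(T) produced = (1/3) × 16.96 = 5.653 mol
Step 2:
n(T) available = 5.653 mol
n(B) = 402.0 / 147.20 = 2.731 mol
n/ν for T = 5.653/3 = 1.884
n/ν for B = 2.731/1 = 2.731
Smallest n/ν is T → limiting reagent.
n(Q) = (1/3) × 5.653 = 1.884 mol
mass = 1.884 × 409.70 = 771.9 g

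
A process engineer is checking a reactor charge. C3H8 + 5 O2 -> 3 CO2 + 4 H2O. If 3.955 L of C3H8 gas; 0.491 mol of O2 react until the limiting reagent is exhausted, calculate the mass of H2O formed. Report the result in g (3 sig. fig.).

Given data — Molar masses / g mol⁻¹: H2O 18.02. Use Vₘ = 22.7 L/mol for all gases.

7.08 g

n(C3H8) = 3.955 / 22.7 = 0.1742 mol
n(O2) = 0.4910 mol
n/ν for C3H8 = 0.1742/1 = 0.1742
n/ν for O2 = 0.4910/5 = 0.09820
Smallest n/ν is O2 → limiting reagent.
n(H2O) = (4/5) × 0.4910 = 0.3928 mol
mass = 0.3928 × 18.02 = 7.078 g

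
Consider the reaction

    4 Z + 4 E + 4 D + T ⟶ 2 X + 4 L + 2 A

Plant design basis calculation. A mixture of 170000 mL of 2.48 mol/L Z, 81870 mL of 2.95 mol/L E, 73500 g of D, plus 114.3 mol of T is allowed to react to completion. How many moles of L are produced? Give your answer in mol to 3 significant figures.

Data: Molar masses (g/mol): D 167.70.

242 mol

n(Z) = 2.48 × 170000/1000 = 421.6 mol
n(E) = 2.95 × 81870/1000 = 241.5 mol
n(D) = 73500 / 167.70 = 438.3 mol
n(T) = 114.3 mol
n/ν for Z = 421.6/4 = 105.4
n/ν for E = 241.5/4 = 60.38
n/ν for D = 438.3/4 = 109.6
n/ν for T = 114.3/1 = 114.3
Smallest n/ν is E → limiting reagent.
n(L) = (4/4) × 241.5 = 241.5 mol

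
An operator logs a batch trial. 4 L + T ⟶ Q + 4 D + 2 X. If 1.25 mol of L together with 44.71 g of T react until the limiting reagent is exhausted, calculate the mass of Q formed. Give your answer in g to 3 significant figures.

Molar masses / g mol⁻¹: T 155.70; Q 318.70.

91.5 g

n(L) = 1.250 mol
n(T) = 44.71 / 155.70 = 0.2872 mol
n/ν for L = 1.250/4 = 0.3125
n/ν for T = 0.2872/1 = 0.2872
Smallest n/ν is T → limiting reagent.
n(Q) = (1/1) × 0.2872 = 0.2872 mol
mass = 0.2872 × 318.70 = 91.53 g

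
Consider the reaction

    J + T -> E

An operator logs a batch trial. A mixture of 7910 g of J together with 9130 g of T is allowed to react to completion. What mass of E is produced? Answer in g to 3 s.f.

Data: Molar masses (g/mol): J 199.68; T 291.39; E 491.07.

15400 g

n(J) = 7910 / 199.68 = 39.61 mol
n(T) = 9130 / 291.39 = 31.33 mol
n/ν → J: 39.61, T: 31.33; T is limiting.
n(E) = (1/1) × 31.33 = 31.33 mol
mass = 31.33 × 491.07 = 15390 g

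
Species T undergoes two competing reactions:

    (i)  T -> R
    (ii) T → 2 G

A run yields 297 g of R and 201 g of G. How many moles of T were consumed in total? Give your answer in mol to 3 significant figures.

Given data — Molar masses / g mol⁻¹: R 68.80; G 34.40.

n(R) = 297 / 68.80 = 4.317 mol
n(G) = 201 / 34.40 = 5.843 mol
n(T) via (i) = (1/1)×4.317 = 4.317 mol
n(T) via (ii) = (1/2)×5.843 = 2.922 mol
total n(T) = 4.317 + 2.922 = 7.239 mol

7.24 mol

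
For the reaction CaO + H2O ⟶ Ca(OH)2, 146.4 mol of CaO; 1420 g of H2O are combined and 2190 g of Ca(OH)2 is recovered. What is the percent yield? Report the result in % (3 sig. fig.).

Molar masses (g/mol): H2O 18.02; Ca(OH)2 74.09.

37.5 %

n(CaO) = 146.4 mol
n(H2O) = 1420 / 18.02 = 78.80 mol
n/ν → CaO: 146.4, H2O: 78.80; H2O is limiting.
theoretical n(Ca(OH)2) = (1/1) × 78.80 = 78.80 mol → 5838 g
% yield = 2190 / 5838 × 100 = 37.51 %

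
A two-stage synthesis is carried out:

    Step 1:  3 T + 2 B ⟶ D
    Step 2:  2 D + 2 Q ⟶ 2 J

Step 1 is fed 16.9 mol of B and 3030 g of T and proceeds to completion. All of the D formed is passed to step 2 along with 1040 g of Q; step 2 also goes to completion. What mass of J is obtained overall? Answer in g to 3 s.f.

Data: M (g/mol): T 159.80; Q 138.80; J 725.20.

4580 g

Step 1:
n(B) = 16.90 mol
n(T) = 3030 / 159.80 = 18.96 mol
n/ν → B: 8.450, T: 6.320; T is limiting.
n(D) produced = (1/3) × 18.96 = 6.320 mol
Step 2:
n(D) available = 6.320 mol
n(Q) = 1040 / 138.80 = 7.493 mol
n/ν → D: 3.160, Q: 3.747; D is limiting.
n(J) = (2/2) × 6.320 = 6.320 mol
mass = 6.320 × 725.20 = 4583 g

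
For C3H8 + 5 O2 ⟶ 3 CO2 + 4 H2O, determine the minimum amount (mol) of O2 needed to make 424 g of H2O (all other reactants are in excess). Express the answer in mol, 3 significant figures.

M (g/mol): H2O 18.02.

29.4 mol

n(H2O) = 424 / 18.02 = 23.53 mol
n(O2) = (5/4) × 23.53 = 29.41 mol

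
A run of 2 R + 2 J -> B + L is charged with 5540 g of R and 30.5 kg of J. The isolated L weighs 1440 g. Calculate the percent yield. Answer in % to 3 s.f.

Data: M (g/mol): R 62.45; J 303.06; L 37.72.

n(R) = 5540 / 62.45 = 88.71 mol
n(J) = 30.50×1000 / 303.06 = 100.6 mol
n/ν for R = 88.71/2 = 44.36
n/ν for J = 100.6/2 = 50.30
Smallest n/ν is R → limiting reagent.
theoretical n(L) = (1/2) × 88.71 = 44.36 mol → 1673 g
% yield = 1440 / 1673 × 100 = 86.07 %

86.1 %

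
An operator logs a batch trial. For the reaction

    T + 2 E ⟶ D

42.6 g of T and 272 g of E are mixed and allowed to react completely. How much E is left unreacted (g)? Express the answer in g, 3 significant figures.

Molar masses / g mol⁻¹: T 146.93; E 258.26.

122 g

n(T) = 42.60 / 146.93 = 0.2899 mol
n(E) = 272.0 / 258.26 = 1.053 mol
n/ν for T = 0.2899/1 = 0.2899
n/ν for E = 1.053/2 = 0.5265
Smallest n/ν is T → limiting reagent.
E consumed = (2/1) × 0.2899 = 0.5798 mol
E remaining = 1.053 − 0.5798 = 0.4732 mol
mass = 0.4732 × 258.26 = 122.2 g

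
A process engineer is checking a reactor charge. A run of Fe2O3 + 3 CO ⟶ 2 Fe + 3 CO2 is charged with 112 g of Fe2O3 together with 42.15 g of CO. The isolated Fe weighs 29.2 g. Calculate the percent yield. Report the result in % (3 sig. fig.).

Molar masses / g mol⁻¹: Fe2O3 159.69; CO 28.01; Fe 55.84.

52.1 %

n(Fe2O3) = 112.0 / 159.69 = 0.7014 mol
n(CO) = 42.15 / 28.01 = 1.505 mol
n/ν for Fe2O3 = 0.7014/1 = 0.7014
n/ν for CO = 1.505/3 = 0.5017
Smallest n/ν is CO → limiting reagent.
theoretical n(Fe) = (2/3) × 1.505 = 1.003 mol → 56.01 g
% yield = 29.2 / 56.01 × 100 = 52.13 %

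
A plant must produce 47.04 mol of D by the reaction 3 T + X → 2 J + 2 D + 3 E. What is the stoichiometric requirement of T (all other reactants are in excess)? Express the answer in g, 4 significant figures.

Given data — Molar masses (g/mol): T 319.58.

22550 g

n(D) = 47.04 mol
n(T) = (3/2) × 47.04 = 70.56 mol
mass = 70.56 × 319.58 = 22550 g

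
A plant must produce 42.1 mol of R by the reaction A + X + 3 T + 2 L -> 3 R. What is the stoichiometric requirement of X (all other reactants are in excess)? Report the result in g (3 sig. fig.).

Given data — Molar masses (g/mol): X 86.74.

n(R) = 42.10 mol
n(X) = (1/3) × 42.10 = 14.03 mol
mass = 14.03 × 86.74 = 1217 g

1220 g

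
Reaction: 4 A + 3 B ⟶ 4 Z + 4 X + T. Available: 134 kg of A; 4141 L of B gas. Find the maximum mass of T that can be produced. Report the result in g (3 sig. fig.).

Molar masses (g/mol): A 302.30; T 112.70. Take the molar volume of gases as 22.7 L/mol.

n(A) = 134.0×1000 / 302.30 = 443.3 mol
n(B) = 4141 / 22.7 = 182.4 mol
n/ν for A = 443.3/4 = 110.8
n/ν for B = 182.4/3 = 60.80
Smallest n/ν is B → limiting reagent.
n(T) = (1/3) × 182.4 = 60.80 mol
mass = 60.80 × 112.70 = 6852 g

6850 g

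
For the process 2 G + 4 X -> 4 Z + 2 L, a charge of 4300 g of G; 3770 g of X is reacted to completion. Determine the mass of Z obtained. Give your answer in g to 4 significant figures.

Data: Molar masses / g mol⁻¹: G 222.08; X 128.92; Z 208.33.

n(G) = 4300 / 222.08 = 19.36 mol
n(X) = 3770 / 128.92 = 29.24 mol
n/ν for G = 19.36/2 = 9.680
n/ν for X = 29.24/4 = 7.310
Smallest n/ν is X → limiting reagent.
n(Z) = (4/4) × 29.24 = 29.24 mol
mass = 29.24 × 208.33 = 6092 g

6092 g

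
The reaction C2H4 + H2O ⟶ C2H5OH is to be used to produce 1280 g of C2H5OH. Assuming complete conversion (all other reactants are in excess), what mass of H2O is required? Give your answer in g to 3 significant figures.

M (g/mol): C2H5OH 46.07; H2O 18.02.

501 g

n(C2H5OH) = 1280 / 46.07 = 27.78 mol
n(H2O) = (1/1) × 27.78 = 27.78 mol
mass = 27.78 × 18.02 = 500.6 g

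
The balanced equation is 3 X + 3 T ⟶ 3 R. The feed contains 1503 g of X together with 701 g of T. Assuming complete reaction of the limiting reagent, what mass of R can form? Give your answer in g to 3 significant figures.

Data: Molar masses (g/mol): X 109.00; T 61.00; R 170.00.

n(X) = 1503 / 109.00 = 13.79 mol
n(T) = 701.0 / 61.00 = 11.49 mol
n/ν → X: 4.597, T: 3.830; T is limiting.
n(R) = (3/3) × 11.49 = 11.49 mol
mass = 11.49 × 170.00 = 1953 g

1950 g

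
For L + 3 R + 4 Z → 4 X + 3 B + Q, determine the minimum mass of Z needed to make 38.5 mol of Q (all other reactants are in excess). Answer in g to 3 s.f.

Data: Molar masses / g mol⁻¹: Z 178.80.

27500 g

n(Q) = 38.50 mol
n(Z) = (4/1) × 38.50 = 154.0 mol
mass = 154.0 × 178.80 = 27540 g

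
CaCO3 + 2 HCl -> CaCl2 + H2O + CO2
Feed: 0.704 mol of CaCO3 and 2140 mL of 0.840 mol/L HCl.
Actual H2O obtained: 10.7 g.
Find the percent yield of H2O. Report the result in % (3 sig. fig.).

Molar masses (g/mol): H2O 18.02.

n(CaCO3) = 0.7040 mol
n(HCl) = 0.840 × 2140/1000 = 1.798 mol
n/ν for CaCO3 = 0.7040/1 = 0.7040
n/ν for HCl = 1.798/2 = 0.8990
Smallest n/ν is CaCO3 → limiting reagent.
theoretical n(H2O) = (1/1) × 0.7040 = 0.7040 mol → 12.69 g
% yield = 10.7 / 12.69 × 100 = 84.32 %

84.3 %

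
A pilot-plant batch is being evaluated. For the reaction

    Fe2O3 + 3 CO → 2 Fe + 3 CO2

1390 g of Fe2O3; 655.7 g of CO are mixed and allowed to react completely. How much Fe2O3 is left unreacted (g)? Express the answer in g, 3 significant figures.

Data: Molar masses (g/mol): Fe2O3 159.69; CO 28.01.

n(Fe2O3) = 1390 / 159.69 = 8.704 mol
n(CO) = 655.7 / 28.01 = 23.41 mol
n/ν → Fe2O3: 8.704, CO: 7.803; CO is limiting.
Fe2O3 consumed = (1/3) × 23.41 = 7.803 mol
Fe2O3 remaining = 8.704 − 7.803 = 0.9010 mol
mass = 0.9010 × 159.69 = 143.9 g

144 g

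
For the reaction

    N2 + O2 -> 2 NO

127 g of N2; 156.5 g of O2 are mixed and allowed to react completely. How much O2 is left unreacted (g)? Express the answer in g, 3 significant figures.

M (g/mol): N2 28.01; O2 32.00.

11.4 g

n(N2) = 127.0 / 28.01 = 4.534 mol
n(O2) = 156.5 / 32.00 = 4.891 mol
n/ν for N2 = 4.534/1 = 4.534
n/ν for O2 = 4.891/1 = 4.891
Smallest n/ν is N2 → limiting reagent.
O2 consumed = (1/1) × 4.534 = 4.534 mol
O2 remaining = 4.891 − 4.534 = 0.3570 mol
mass = 0.3570 × 32.00 = 11.42 g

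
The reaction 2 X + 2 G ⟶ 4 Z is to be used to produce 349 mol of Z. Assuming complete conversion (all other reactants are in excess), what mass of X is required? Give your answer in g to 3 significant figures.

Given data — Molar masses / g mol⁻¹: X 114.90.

20100 g

n(Z) = 349.0 mol
n(X) = (2/4) × 349.0 = 174.5 mol
mass = 174.5 × 114.90 = 20050 g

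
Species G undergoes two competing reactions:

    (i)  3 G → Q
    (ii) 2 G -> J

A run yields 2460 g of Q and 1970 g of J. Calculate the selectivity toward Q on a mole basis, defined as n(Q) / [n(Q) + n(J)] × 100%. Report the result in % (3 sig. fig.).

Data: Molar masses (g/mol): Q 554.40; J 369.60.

n(Q) = 2460 / 554.40 = 4.437 mol
n(J) = 1970 / 369.60 = 5.330 mol
selectivity = 4.437/(4.437+5.330) × 100 = 45.43 %

45.4 %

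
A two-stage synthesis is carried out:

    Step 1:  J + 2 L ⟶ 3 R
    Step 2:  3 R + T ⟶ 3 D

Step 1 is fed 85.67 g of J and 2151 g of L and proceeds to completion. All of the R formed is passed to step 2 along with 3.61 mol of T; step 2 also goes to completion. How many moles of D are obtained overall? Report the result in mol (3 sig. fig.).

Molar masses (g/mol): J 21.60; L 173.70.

Step 1:
n(J) = 85.67 / 21.60 = 3.966 mol
n(L) = 2151 / 173.70 = 12.38 mol
n/ν → J: 3.966, L: 6.190; J is limiting.
n(R) produced = (3/1) × 3.966 = 11.90 mol
Step 2:
n(R) available = 11.90 mol
n(T) = 3.610 mol
n/ν → R: 3.967, T: 3.610; T is limiting.
n(D) = (3/1) × 3.610 = 10.83 mol

10.8 mol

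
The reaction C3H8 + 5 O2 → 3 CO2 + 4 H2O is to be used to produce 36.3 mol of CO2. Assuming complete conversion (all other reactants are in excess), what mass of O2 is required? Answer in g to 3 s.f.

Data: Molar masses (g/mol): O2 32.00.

n(CO2) = 36.30 mol
n(O2) = (5/3) × 36.30 = 60.50 mol
mass = 60.50 × 32.00 = 1936 g

1940 g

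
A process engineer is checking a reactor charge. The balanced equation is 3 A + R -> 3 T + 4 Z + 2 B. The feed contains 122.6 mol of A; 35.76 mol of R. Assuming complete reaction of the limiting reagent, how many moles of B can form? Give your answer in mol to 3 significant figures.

71.5 mol

n(A) = 122.6 mol
n(R) = 35.76 mol
n/ν for A = 122.6/3 = 40.87
n/ν for R = 35.76/1 = 35.76
Smallest n/ν is R → limiting reagent.
n(B) = (2/1) × 35.76 = 71.52 mol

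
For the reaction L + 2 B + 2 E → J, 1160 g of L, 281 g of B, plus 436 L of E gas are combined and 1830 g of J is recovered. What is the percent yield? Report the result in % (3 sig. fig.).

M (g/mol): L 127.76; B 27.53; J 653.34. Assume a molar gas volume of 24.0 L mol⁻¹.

n(L) = 1160 / 127.76 = 9.080 mol
n(B) = 281.0 / 27.53 = 10.21 mol
n(E) = 436.0 / 24.0 = 18.17 mol
n/ν → L: 9.080, B: 5.105, E: 9.085; B is limiting.
theoretical n(J) = (1/2) × 10.21 = 5.105 mol → 3335 g
% yield = 1830 / 3335 × 100 = 54.87 %

54.9 %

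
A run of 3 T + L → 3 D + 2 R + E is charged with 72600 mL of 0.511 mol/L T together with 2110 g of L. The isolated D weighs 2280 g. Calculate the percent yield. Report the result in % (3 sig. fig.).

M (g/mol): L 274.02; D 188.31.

52.4 %

n(T) = 0.511 × 72600/1000 = 37.10 mol
n(L) = 2110 / 274.02 = 7.700 mol
n/ν → T: 12.37, L: 7.700; L is limiting.
theoretical n(D) = (3/1) × 7.700 = 23.10 mol → 4350 g
% yield = 2280 / 4350 × 100 = 52.41 %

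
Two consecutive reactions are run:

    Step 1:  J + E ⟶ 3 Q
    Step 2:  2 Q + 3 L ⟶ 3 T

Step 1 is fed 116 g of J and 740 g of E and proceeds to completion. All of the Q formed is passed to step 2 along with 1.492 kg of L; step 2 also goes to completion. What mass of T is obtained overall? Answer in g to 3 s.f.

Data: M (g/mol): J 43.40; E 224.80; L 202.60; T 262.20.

1930 g

Step 1:
n(J) = 116.0 / 43.40 = 2.673 mol
n(E) = 740.0 / 224.80 = 3.292 mol
n/ν → J: 2.673, E: 3.292; J is limiting.
n(Q) produced = (3/1) × 2.673 = 8.019 mol
Step 2:
n(Q) available = 8.019 mol
n(L) = 1.492×1000 / 202.60 = 7.364 mol
n/ν → Q: 4.010, L: 2.455; L is limiting.
n(T) = (3/3) × 7.364 = 7.364 mol
mass = 7.364 × 262.20 = 1931 g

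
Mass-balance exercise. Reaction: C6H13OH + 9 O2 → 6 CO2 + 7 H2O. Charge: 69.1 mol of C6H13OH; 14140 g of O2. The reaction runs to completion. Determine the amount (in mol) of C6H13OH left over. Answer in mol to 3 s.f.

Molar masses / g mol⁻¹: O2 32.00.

20.0 mol

n(C6H13OH) = 69.10 mol
n(O2) = 14140 / 32.00 = 441.9 mol
n/ν for C6H13OH = 69.10/1 = 69.10
n/ν for O2 = 441.9/9 = 49.10
Smallest n/ν is O2 → limiting reagent.
C6H13OH consumed = (1/9) × 441.9 = 49.10 mol
C6H13OH remaining = 69.10 − 49.10 = 20.00 mol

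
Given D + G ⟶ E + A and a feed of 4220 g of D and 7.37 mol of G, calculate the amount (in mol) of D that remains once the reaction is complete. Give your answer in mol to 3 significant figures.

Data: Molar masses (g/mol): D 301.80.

n(D) = 4220 / 301.80 = 13.98 mol
n(G) = 7.370 mol
n/ν for D = 13.98/1 = 13.98
n/ν for G = 7.370/1 = 7.370
Smallest n/ν is G → limiting reagent.
D consumed = (1/1) × 7.370 = 7.370 mol
D remaining = 13.98 − 7.370 = 6.610 mol

6.61 mol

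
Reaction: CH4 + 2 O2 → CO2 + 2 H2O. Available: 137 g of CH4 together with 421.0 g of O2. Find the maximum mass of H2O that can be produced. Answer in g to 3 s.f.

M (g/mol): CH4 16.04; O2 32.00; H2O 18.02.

237 g

n(CH4) = 137.0 / 16.04 = 8.541 mol
n(O2) = 421.0 / 32.00 = 13.16 mol
n/ν for CH4 = 8.541/1 = 8.541
n/ν for O2 = 13.16/2 = 6.580
Smallest n/ν is O2 → limiting reagent.
n(H2O) = (2/2) × 13.16 = 13.16 mol
mass = 13.16 × 18.02 = 237.1 g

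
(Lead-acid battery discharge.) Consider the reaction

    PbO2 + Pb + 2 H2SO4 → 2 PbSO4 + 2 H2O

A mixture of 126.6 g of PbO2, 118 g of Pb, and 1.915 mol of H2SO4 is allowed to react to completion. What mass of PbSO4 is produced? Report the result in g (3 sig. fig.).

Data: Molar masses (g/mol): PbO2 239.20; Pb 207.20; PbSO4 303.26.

321 g

n(PbO2) = 126.6 / 239.20 = 0.5293 mol
n(Pb) = 118.0 / 207.20 = 0.5695 mol
n(H2SO4) = 1.915 mol
n/ν → PbO2: 0.5293, Pb: 0.5695, H2SO4: 0.9575; PbO2 is limiting.
n(PbSO4) = (2/1) × 0.5293 = 1.059 mol
mass = 1.059 × 303.26 = 321.2 g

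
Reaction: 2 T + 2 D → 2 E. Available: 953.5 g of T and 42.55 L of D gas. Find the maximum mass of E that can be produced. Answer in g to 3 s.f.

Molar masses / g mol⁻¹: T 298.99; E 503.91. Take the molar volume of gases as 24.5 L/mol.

n(T) = 953.5 / 298.99 = 3.189 mol
n(D) = 42.55 / 24.5 = 1.737 mol
n/ν → T: 1.595, D: 0.8685; D is limiting.
n(E) = (2/2) × 1.737 = 1.737 mol
mass = 1.737 × 503.91 = 875.3 g

875 g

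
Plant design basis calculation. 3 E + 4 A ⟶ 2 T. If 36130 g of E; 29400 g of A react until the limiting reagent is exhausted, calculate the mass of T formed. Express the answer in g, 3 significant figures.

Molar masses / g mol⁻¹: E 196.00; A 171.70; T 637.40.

54600 g

n(E) = 36130 / 196.00 = 184.3 mol
n(A) = 29400 / 171.70 = 171.2 mol
n/ν → E: 61.43, A: 42.80; A is limiting.
n(T) = (2/4) × 171.2 = 85.60 mol
mass = 85.60 × 637.40 = 54560 g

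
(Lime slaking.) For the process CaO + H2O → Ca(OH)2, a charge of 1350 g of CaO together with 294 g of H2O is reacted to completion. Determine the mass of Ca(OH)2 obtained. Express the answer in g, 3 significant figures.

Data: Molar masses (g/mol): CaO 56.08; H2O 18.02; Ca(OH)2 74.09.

n(CaO) = 1350 / 56.08 = 24.07 mol
n(H2O) = 294.0 / 18.02 = 16.32 mol
n/ν → CaO: 24.07, H2O: 16.32; H2O is limiting.
n(Ca(OH)2) = (1/1) × 16.32 = 16.32 mol
mass = 16.32 × 74.09 = 1209 g

1210 g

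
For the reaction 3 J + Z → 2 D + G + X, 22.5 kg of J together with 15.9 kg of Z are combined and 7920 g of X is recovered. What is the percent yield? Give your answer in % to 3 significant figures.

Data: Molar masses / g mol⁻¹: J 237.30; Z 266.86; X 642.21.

39.0 %

n(J) = 22.50×1000 / 237.30 = 94.82 mol
n(Z) = 15.90×1000 / 266.86 = 59.58 mol
n/ν → J: 31.61, Z: 59.58; J is limiting.
theoretical n(X) = (1/3) × 94.82 = 31.61 mol → 20300 g
% yield = 7920 / 20300 × 100 = 39.01 %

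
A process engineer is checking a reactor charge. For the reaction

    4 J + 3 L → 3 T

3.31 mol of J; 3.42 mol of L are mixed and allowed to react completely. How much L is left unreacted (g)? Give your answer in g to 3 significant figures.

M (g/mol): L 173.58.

163 g

n(J) = 3.310 mol
n(L) = 3.420 mol
n/ν → J: 0.8275, L: 1.140; J is limiting.
L consumed = (3/4) × 3.310 = 2.483 mol
L remaining = 3.420 − 2.483 = 0.9370 mol
mass = 0.9370 × 173.58 = 162.6 g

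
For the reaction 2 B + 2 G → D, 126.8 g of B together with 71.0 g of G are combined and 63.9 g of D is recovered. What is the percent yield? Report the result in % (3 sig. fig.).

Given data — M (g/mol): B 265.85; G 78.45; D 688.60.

38.9 %

n(B) = 126.8 / 265.85 = 0.4770 mol
n(G) = 71.00 / 78.45 = 0.9050 mol
n/ν for B = 0.4770/2 = 0.2385
n/ν for G = 0.9050/2 = 0.4525
Smallest n/ν is B → limiting reagent.
theoretical n(D) = (1/2) × 0.4770 = 0.2385 mol → 164.2 g
% yield = 63.9 / 164.2 × 100 = 38.92 %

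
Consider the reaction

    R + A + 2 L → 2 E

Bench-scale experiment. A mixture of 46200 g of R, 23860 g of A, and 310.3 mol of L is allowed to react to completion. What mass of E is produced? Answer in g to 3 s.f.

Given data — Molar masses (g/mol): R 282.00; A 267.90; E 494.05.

n(R) = 46200 / 282.00 = 163.8 mol
n(A) = 23860 / 267.90 = 89.06 mol
n(L) = 310.3 mol
n/ν for R = 163.8/1 = 163.8
n/ν for A = 89.06/1 = 89.06
n/ν for L = 310.3/2 = 155.2
Smallest n/ν is A → limiting reagent.
n(E) = (2/1) × 89.06 = 178.1 mol
mass = 178.1 × 494.05 = 87990 g

88000 g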